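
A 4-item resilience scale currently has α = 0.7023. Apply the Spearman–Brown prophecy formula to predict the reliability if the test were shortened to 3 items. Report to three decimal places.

predicted reliability = 0.639

Length factor m = 3/4 = 0.7500
α' = m·α / (1 − (1−m)·α)
   = 3/4 × 0.7023 / (1 − (1 − 3/4) × 0.7023)
   = 0.5267 / 0.8244 = 0.639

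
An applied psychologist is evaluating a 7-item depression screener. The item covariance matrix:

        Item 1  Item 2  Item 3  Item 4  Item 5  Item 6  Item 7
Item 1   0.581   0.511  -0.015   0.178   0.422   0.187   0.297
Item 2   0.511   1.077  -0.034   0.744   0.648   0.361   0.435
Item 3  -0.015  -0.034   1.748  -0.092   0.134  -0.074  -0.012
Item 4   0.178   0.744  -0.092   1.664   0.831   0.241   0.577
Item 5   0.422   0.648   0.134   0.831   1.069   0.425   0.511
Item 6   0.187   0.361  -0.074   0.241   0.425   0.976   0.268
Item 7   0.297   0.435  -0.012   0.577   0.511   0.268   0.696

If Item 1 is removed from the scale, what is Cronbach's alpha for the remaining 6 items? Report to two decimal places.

Remaining items: Item 2, Item 3, Item 4, Item 5, Item 6, Item 7 (k = 6).
Σσᵢ² = 1.077 + 1.748 + 1.664 + 1.069 + 0.976 + 0.696 = 7.230
σ²_total = 7.230 + 2 × 4.963 = 17.156
α (item deleted) = (6/5)·(1 − 7.230/17.156) = 0.69

Cronbach's alpha = 0.69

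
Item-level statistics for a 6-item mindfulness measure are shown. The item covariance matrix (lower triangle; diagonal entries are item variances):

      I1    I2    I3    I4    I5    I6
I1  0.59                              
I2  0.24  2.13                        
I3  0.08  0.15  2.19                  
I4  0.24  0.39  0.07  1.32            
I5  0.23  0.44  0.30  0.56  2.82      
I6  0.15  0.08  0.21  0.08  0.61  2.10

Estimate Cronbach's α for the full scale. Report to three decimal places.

Cronbach's α = 0.489

ΣVar(i) = 0.59 + 2.13 + 2.19 + 1.32 + 2.82 + 2.10 = 11.15
Sum of the distinct covariances = 3.83
σ²_T = 11.15 + 2 × 3.83 = 18.81
α = (k/(k−1))·(1 − ΣVar(i)/σ²_T) = (6/5)·(1 − 11.15/18.81) = 0.489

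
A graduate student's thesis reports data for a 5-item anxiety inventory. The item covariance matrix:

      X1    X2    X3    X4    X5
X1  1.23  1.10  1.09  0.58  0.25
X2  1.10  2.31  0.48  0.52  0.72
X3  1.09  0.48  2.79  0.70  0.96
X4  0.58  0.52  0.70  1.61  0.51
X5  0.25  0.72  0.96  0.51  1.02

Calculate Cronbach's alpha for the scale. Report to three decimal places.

α = 0.758

ΣVar(i) = 1.23 + 2.31 + 2.79 + 1.61 + 1.02 = 8.96
Sum of off-diagonal covariances = 6.91
σ²_total = 8.96 + 2 × 6.91 = 22.78
α = (k/(k−1))·(1 − ΣVar(i)/σ²_total) = (5/4)·(1 − 8.96/22.78) = 0.758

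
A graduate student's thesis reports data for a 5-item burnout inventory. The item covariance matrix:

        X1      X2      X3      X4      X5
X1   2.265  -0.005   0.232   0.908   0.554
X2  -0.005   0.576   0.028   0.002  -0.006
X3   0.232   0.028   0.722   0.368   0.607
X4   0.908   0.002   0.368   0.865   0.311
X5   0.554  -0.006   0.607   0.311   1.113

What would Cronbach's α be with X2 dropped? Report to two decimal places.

Cronbach's α = 0.73

Remaining items: X1, X3, X4, X5 (k = 4).
ΣVar(i) = 2.265 + 0.722 + 0.865 + 1.113 = 4.965
total variance = 4.965 + 2 × 2.980 = 10.925
α (item deleted) = (4/3)·(1 − 4.965/10.925) = 0.73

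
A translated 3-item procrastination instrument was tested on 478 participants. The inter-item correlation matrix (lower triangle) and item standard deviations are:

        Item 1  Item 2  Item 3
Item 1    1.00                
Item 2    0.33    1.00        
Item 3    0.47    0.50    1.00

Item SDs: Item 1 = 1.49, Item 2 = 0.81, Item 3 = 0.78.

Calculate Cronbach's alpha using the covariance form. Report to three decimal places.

α = 0.630

Σσ²ᵢ = 1.49² + 0.81² + 0.78² = 3.4846
Covariances σ_ij = r_ij · s_i · s_j:
  σ(Item 1,Item 2) = 0.33 × 1.49 × 0.81 = 0.3983
  σ(Item 1,Item 3) = 0.47 × 1.49 × 0.78 = 0.5462
  σ(Item 2,Item 3) = 0.50 × 0.81 × 0.78 = 0.3159
σ²_T = Σσ²ᵢ + 2·Σσ_ij = 3.4846 + 2 × 1.2604 = 6.0054
α = (3/2)·(1 − 3.4846/6.0054) = 0.630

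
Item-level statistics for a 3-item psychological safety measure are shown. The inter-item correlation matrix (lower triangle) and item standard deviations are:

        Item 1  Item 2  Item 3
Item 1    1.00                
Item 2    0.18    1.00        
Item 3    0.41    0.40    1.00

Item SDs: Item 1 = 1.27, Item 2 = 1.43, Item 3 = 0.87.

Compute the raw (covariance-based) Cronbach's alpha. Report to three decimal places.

Σσ²ᵢ = 1.27² + 1.43² + 0.87² = 4.4147
Covariances σ_ij = r_ij · s_i · s_j:
  σ(Item 1,Item 2) = 0.18 × 1.27 × 1.43 = 0.3269
  σ(Item 1,Item 3) = 0.41 × 1.27 × 0.87 = 0.4530
  σ(Item 2,Item 3) = 0.40 × 1.43 × 0.87 = 0.4976
σ²_T = Σσ²ᵢ + 2·Σσ_ij = 4.4147 + 2 × 1.2775 = 6.9697
α = (3/2)·(1 − 4.4147/6.9697) = 0.550

Cronbach's alpha = 0.550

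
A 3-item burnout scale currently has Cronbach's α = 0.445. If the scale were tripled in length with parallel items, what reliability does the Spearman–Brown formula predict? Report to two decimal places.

predicted reliability = 0.71

Length factor m = 3
α' = m·α / (1 + (m−1)·α)
   = 3 × 0.445 / (1 + (3 − 1) × 0.445)
   = 1.3350 / 1.8900 = 0.71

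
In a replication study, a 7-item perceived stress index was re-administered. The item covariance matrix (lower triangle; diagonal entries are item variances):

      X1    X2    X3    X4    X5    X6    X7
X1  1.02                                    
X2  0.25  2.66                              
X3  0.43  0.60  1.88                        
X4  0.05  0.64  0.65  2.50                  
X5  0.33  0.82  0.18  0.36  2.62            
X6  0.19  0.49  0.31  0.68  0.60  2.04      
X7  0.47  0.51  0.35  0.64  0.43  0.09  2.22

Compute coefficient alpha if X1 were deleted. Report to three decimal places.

Remaining items: X2, X3, X4, X5, X6, X7 (k = 6).
ΣVar(i) = 2.66 + 1.88 + 2.50 + 2.62 + 2.04 + 2.22 = 13.92
total variance = 13.92 + 2 × 7.35 = 28.62
α (item deleted) = (6/5)·(1 − 13.92/28.62) = 0.616

α = 0.616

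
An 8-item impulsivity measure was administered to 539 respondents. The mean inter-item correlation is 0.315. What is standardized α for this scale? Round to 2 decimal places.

Standardized α = k·r̄ / (1 + (k−1)·r̄) = 8 × 0.315 / (1 + 7 × 0.315)
  = 2.5200 / 3.2050 = 0.79

α = 0.79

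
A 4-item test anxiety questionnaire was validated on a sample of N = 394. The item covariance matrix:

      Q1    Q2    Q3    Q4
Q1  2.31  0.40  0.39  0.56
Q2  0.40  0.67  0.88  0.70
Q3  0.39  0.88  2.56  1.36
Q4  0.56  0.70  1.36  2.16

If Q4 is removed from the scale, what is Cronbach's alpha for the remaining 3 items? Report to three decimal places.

Remaining items: Q1, Q2, Q3 (k = 3).
ΣVar(i) = 2.31 + 0.67 + 2.56 = 5.54
σ²_T = 5.54 + 2 × 1.67 = 8.88
α (item deleted) = (3/2)·(1 − 5.54/8.88) = 0.564

α = 0.564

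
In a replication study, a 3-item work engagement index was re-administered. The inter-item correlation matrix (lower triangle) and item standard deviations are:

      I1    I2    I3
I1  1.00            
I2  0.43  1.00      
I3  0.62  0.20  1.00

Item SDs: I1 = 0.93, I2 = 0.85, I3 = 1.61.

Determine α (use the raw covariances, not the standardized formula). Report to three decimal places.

Σσ²ᵢ = 0.93² + 0.85² + 1.61² = 4.1795
Covariances σ_ij = r_ij · s_i · s_j:
  σ(I1,I2) = 0.43 × 0.93 × 0.85 = 0.3399
  σ(I1,I3) = 0.62 × 0.93 × 1.61 = 0.9283
  σ(I2,I3) = 0.20 × 0.85 × 1.61 = 0.2737
σ²_T = Σσ²ᵢ + 2·Σσ_ij = 4.1795 + 2 × 1.5419 = 7.2633
α = (3/2)·(1 − 4.1795/7.2633) = 0.637

α = 0.637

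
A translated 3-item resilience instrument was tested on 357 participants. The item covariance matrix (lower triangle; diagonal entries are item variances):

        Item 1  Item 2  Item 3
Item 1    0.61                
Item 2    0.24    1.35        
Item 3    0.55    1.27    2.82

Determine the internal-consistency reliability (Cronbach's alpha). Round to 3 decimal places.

α = 0.694

sum of item variances = 0.61 + 1.35 + 2.82 = 4.78
Sum of the distinct covariances = 2.06
total variance = 4.78 + 2 × 2.06 = 8.90
α = (k/(k−1))·(1 − sum of item variances/total variance) = (3/2)·(1 − 4.78/8.90) = 0.694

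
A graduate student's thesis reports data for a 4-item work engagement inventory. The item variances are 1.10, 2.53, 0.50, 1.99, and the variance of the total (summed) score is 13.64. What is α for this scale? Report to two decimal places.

α = 0.74

Σσ²ᵢ = 1.10 + 2.53 + 0.50 + 1.99 = 6.12
α = (k/(k−1))·(1 − Σσ²ᵢ/σ²_total) = (4/3)·(1 − 6.12/13.64) = 0.74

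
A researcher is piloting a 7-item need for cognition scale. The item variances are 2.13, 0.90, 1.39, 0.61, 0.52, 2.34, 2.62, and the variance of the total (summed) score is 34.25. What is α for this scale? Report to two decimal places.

sum of item variances = 2.13 + 0.90 + 1.39 + 0.61 + 0.52 + 2.34 + 2.62 = 10.51
α = (k/(k−1))·(1 − sum of item variances/Var(T)) = (7/6)·(1 − 10.51/34.25) = 0.81

α = 0.81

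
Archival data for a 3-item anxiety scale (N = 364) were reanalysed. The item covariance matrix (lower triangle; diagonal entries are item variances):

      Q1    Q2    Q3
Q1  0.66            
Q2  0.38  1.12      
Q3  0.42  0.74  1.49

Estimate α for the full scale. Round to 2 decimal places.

α = 0.73

ΣVar(i) = 0.66 + 1.12 + 1.49 = 3.27
Σ_{i<j} σ_ij = 1.54
total variance = 3.27 + 2 × 1.54 = 6.35
α = (k/(k−1))·(1 − ΣVar(i)/total variance) = (3/2)·(1 − 3.27/6.35) = 0.73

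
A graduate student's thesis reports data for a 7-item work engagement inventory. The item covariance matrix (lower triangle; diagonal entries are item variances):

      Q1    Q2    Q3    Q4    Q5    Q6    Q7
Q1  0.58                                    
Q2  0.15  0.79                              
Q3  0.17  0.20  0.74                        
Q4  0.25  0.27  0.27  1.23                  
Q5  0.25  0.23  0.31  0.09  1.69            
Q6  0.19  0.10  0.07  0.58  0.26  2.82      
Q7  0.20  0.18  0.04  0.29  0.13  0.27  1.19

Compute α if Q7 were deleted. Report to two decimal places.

Remaining items: Q1, Q2, Q3, Q4, Q5, Q6 (k = 6).
Σσ²ᵢ = 0.58 + 0.79 + 0.74 + 1.23 + 1.69 + 2.82 = 7.85
σ²_T = 7.85 + 2 × 3.39 = 14.63
α (item deleted) = (6/5)·(1 − 7.85/14.63) = 0.56

α = 0.56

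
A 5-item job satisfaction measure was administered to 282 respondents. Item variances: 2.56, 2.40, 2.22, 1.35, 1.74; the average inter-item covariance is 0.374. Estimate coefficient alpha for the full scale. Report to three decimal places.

α = 0.527

ΣVar(i) = 2.56 + 2.40 + 2.22 + 1.35 + 1.74 = 10.27
Sum of the 10 distinct covariances = 10 × 0.374 = 3.740
Var(T) = ΣVar(i) + 2·Σcov = 10.27 + 2 × 3.740 = 17.750
α = (5/4)·(1 − 10.27/17.750) = 0.527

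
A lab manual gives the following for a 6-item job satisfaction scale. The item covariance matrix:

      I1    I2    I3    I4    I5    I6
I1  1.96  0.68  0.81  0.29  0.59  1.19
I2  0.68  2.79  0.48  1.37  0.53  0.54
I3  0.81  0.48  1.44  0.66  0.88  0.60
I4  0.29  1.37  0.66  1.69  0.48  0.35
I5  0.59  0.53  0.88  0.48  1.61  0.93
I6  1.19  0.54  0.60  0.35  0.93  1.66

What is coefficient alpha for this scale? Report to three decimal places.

sum of item variances = 1.96 + 2.79 + 1.44 + 1.69 + 1.61 + 1.66 = 11.15
Sum of the distinct covariances = 10.38
total variance = 11.15 + 2 × 10.38 = 31.91
α = (k/(k−1))·(1 − sum of item variances/total variance) = (6/5)·(1 − 11.15/31.91) = 0.781

α = 0.781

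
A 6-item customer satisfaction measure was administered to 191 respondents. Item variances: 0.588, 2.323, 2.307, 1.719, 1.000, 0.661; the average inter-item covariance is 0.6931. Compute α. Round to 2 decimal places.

Σσ²ᵢ = 0.588 + 2.323 + 2.307 + 1.719 + 1.000 + 0.661 = 8.598
Sum of the 15 distinct covariances = 15 × 0.6931 = 10.3965
σ²_total = Σσ²ᵢ + 2·Σcov = 8.598 + 2 × 10.3965 = 29.3910
α = (6/5)·(1 − 8.598/29.3910) = 0.85

α = 0.85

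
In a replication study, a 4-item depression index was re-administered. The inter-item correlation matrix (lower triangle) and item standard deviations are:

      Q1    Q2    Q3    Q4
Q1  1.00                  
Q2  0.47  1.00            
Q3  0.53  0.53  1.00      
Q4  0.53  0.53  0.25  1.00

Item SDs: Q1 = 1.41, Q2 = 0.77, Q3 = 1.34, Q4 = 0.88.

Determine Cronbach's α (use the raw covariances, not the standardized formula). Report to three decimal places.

α = 0.756

Σσ²ᵢ = 1.41² + 0.77² + 1.34² + 0.88² = 5.1510
Covariances σ_ij = r_ij · s_i · s_j:
  σ(Q1,Q2) = 0.47 × 1.41 × 0.77 = 0.5103
  σ(Q1,Q3) = 0.53 × 1.41 × 1.34 = 1.0014
  σ(Q1,Q4) = 0.53 × 1.41 × 0.88 = 0.6576
  σ(Q2,Q3) = 0.53 × 0.77 × 1.34 = 0.5469
  σ(Q2,Q4) = 0.53 × 0.77 × 0.88 = 0.3591
  σ(Q3,Q4) = 0.25 × 1.34 × 0.88 = 0.2948
σ²_T = Σσ²ᵢ + 2·Σσ_ij = 5.1510 + 2 × 3.3701 = 11.8912
α = (4/3)·(1 − 5.1510/11.8912) = 0.756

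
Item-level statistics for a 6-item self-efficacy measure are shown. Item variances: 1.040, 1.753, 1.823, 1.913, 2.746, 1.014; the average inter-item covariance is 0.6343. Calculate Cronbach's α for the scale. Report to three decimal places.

ΣVar(i) = 1.040 + 1.753 + 1.823 + 1.913 + 2.746 + 1.014 = 10.289
Sum of the 15 distinct covariances = 15 × 0.6343 = 9.5145
σ²_T = ΣVar(i) + 2·Σcov = 10.289 + 2 × 9.5145 = 29.3180
α = (6/5)·(1 − 10.289/29.3180) = 0.779

Cronbach's α = 0.779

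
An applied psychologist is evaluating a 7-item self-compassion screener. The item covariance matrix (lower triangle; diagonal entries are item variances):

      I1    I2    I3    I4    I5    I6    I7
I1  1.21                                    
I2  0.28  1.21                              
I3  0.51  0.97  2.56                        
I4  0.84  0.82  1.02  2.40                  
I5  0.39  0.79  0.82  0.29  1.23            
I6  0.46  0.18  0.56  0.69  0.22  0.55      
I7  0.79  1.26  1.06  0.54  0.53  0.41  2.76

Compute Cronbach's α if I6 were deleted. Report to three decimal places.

Remaining items: I1, I2, I3, I4, I5, I7 (k = 6).
Σσ²ᵢ = 1.21 + 1.21 + 2.56 + 2.40 + 1.23 + 2.76 = 11.37
σ²_T = 11.37 + 2 × 10.91 = 33.19
α (item deleted) = (6/5)·(1 − 11.37/33.19) = 0.789

α = 0.789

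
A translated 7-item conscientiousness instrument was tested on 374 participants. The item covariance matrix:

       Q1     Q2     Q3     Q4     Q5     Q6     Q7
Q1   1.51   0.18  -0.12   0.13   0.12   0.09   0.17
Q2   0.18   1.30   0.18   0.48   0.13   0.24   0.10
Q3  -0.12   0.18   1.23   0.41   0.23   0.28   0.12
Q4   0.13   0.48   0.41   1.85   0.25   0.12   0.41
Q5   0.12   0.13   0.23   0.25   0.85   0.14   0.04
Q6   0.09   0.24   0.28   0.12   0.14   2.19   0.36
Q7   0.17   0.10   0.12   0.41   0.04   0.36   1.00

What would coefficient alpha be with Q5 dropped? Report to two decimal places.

Remaining items: Q1, Q2, Q3, Q4, Q6, Q7 (k = 6).
sum of item variances = 1.51 + 1.30 + 1.23 + 1.85 + 2.19 + 1.00 = 9.08
σ²_total = 9.08 + 2 × 3.15 = 15.38
α (item deleted) = (6/5)·(1 − 9.08/15.38) = 0.49

coefficient alpha = 0.49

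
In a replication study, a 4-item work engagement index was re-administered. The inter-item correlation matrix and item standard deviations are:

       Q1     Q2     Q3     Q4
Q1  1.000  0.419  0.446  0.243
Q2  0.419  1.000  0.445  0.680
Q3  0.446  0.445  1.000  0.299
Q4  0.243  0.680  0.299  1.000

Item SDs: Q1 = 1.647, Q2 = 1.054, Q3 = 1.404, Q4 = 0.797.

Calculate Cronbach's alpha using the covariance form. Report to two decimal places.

Σσ²ᵢ = 1.647² + 1.054² + 1.404² + 0.797² = 6.4299
Covariances σ_ij = r_ij · s_i · s_j:
  σ(Q1,Q2) = 0.419 × 1.647 × 1.054 = 0.7274
  σ(Q1,Q3) = 0.446 × 1.647 × 1.404 = 1.0313
  σ(Q1,Q4) = 0.243 × 1.647 × 0.797 = 0.3190
  σ(Q2,Q3) = 0.445 × 1.054 × 1.404 = 0.6585
  σ(Q2,Q4) = 0.680 × 1.054 × 0.797 = 0.5712
  σ(Q3,Q4) = 0.299 × 1.404 × 0.797 = 0.3346
σ²_T = Σσ²ᵢ + 2·Σσ_ij = 6.4299 + 2 × 3.6420 = 13.7139
α = (4/3)·(1 − 6.4299/13.7139) = 0.71

Cronbach's alpha = 0.71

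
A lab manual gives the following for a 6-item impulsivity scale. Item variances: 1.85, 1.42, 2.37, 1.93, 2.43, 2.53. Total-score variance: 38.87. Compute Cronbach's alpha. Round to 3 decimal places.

Σσ²ᵢ = 1.85 + 1.42 + 2.37 + 1.93 + 2.43 + 2.53 = 12.53
α = (k/(k−1))·(1 − Σσ²ᵢ/σ²_total) = (6/5)·(1 − 12.53/38.87) = 0.813

Cronbach's alpha = 0.813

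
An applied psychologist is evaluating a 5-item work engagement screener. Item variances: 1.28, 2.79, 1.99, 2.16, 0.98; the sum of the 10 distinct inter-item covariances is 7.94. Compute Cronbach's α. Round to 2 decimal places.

α = 0.79

ΣVar(i) = 1.28 + 2.79 + 1.99 + 2.16 + 0.98 = 9.20
Sum of distinct covariances = 7.94
total variance = ΣVar(i) + 2·Σcov = 9.20 + 2 × 7.94 = 25.08
α = (5/4)·(1 − 9.20/25.08) = 0.79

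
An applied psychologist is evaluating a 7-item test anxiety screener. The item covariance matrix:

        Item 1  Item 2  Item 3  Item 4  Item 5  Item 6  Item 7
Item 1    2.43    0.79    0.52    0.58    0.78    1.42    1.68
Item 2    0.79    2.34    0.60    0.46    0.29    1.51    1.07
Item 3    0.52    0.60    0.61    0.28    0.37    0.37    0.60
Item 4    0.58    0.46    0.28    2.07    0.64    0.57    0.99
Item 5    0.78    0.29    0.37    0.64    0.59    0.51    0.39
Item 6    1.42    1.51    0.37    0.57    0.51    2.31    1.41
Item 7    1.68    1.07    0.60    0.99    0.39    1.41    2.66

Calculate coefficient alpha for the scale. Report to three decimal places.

coefficient alpha = 0.827

sum of item variances = 2.43 + 2.34 + 0.61 + 2.07 + 0.59 + 2.31 + 2.66 = 13.01
Σ_{i<j} σ_ij = 15.83
σ²_T = 13.01 + 2 × 15.83 = 44.67
α = (k/(k−1))·(1 − sum of item variances/σ²_T) = (7/6)·(1 − 13.01/44.67) = 0.827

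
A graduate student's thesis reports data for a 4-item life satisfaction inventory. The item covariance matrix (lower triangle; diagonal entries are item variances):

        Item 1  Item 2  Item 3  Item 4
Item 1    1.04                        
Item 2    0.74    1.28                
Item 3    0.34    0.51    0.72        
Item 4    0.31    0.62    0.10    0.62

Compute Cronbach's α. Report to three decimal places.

Σσ²ᵢ = 1.04 + 1.28 + 0.72 + 0.62 = 3.66
Sum of off-diagonal covariances = 2.62
Var(T) = 3.66 + 2 × 2.62 = 8.90
α = (k/(k−1))·(1 − Σσ²ᵢ/Var(T)) = (4/3)·(1 − 3.66/8.90) = 0.785

α = 0.785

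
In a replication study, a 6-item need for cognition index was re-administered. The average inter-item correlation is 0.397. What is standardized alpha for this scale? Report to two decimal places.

α = 0.80

Standardized α = k·r̄ / (1 + (k−1)·r̄) = 6 × 0.397 / (1 + 5 × 0.397)
  = 2.3820 / 2.9850 = 0.80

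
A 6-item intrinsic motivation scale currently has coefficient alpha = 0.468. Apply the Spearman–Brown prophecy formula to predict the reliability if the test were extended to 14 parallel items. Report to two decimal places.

predicted reliability = 0.67

Length factor m = 14/6 = 2.3333
α' = m·α / (1 + (m−1)·α)
   = 14/6 × 0.468 / (1 + (14/6 − 1) × 0.468)
   = 1.0920 / 1.6240 = 0.67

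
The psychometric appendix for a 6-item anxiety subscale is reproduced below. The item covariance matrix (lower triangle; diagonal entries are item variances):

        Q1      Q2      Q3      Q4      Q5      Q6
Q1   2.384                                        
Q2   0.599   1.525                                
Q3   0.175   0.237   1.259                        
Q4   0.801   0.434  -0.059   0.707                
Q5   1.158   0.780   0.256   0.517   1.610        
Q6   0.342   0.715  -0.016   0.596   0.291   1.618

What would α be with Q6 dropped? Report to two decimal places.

Remaining items: Q1, Q2, Q3, Q4, Q5 (k = 5).
Σσᵢ² = 2.384 + 1.525 + 1.259 + 0.707 + 1.610 = 7.485
total variance = 7.485 + 2 × 4.898 = 17.281
α (item deleted) = (5/4)·(1 − 7.485/17.281) = 0.71

α = 0.71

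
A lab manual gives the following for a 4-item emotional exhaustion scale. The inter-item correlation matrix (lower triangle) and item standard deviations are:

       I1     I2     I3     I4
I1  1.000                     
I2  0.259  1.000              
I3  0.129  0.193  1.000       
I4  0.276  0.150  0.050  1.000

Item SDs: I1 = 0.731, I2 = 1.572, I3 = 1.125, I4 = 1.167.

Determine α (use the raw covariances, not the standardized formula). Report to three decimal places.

Σσ²ᵢ = 0.731² + 1.572² + 1.125² + 1.167² = 5.6331
Covariances σ_ij = r_ij · s_i · s_j:
  σ(I1,I2) = 0.259 × 0.731 × 1.572 = 0.2976
  σ(I1,I3) = 0.129 × 0.731 × 1.125 = 0.1061
  σ(I1,I4) = 0.276 × 0.731 × 1.167 = 0.2354
  σ(I2,I3) = 0.193 × 1.572 × 1.125 = 0.3413
  σ(I2,I4) = 0.150 × 1.572 × 1.167 = 0.2752
  σ(I3,I4) = 0.050 × 1.125 × 1.167 = 0.0656
σ²_T = Σσ²ᵢ + 2·Σσ_ij = 5.6331 + 2 × 1.3212 = 8.2755
α = (4/3)·(1 − 5.6331/8.2755) = 0.426

α = 0.426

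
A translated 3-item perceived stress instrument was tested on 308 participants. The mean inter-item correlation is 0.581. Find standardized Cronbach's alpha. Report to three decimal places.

α = 0.806

Standardized α = k·r̄ / (1 + (k−1)·r̄) = 3 × 0.581 / (1 + 2 × 0.581)
  = 1.7430 / 2.1620 = 0.806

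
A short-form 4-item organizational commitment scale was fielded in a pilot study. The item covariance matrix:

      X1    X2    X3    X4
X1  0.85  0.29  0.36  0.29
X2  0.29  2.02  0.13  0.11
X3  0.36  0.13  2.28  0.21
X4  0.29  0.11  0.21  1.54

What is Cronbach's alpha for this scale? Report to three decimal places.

α = 0.391

sum of item variances = 0.85 + 2.02 + 2.28 + 1.54 = 6.69
Sum of the distinct covariances = 1.39
σ²_T = 6.69 + 2 × 1.39 = 9.47
α = (k/(k−1))·(1 − sum of item variances/σ²_T) = (4/3)·(1 − 6.69/9.47) = 0.391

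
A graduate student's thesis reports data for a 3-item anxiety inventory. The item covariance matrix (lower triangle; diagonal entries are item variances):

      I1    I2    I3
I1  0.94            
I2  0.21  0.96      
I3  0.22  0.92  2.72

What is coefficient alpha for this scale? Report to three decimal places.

Σσᵢ² = 0.94 + 0.96 + 2.72 = 4.62
Sum of off-diagonal covariances = 1.35
σ²_total = 4.62 + 2 × 1.35 = 7.32
α = (k/(k−1))·(1 − Σσᵢ²/σ²_total) = (3/2)·(1 − 4.62/7.32) = 0.553

α = 0.553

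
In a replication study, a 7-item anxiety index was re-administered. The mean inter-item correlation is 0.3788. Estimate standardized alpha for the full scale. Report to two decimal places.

Standardized α = k·r̄ / (1 + (k−1)·r̄) = 7 × 0.3788 / (1 + 6 × 0.3788)
  = 2.6516 / 3.2728 = 0.81

standardized alpha = 0.81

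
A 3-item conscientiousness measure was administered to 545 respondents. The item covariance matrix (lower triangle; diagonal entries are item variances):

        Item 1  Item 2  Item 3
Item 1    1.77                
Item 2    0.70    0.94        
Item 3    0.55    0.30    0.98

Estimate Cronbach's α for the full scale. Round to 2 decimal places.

Σσ²ᵢ = 1.77 + 0.94 + 0.98 = 3.69
Sum of the distinct covariances = 1.55
Var(T) = 3.69 + 2 × 1.55 = 6.79
α = (k/(k−1))·(1 − Σσ²ᵢ/Var(T)) = (3/2)·(1 − 3.69/6.79) = 0.68

α = 0.68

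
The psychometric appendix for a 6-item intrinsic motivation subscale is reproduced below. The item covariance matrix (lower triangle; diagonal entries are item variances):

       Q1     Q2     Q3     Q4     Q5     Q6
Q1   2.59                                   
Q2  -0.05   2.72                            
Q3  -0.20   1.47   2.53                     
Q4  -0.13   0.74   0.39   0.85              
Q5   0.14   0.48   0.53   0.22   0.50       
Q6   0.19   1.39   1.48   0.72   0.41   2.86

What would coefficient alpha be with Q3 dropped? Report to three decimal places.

Remaining items: Q1, Q2, Q4, Q5, Q6 (k = 5).
ΣVar(i) = 2.59 + 2.72 + 0.85 + 0.50 + 2.86 = 9.52
σ²_T = 9.52 + 2 × 4.11 = 17.74
α (item deleted) = (5/4)·(1 − 9.52/17.74) = 0.579

coefficient alpha = 0.579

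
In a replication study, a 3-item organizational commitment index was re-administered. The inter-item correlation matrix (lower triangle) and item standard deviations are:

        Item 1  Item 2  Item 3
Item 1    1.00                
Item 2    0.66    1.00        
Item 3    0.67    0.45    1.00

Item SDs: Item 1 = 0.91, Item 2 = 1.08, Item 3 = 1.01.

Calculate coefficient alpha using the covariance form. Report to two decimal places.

Σσ²ᵢ = 0.91² + 1.08² + 1.01² = 3.0146
Covariances σ_ij = r_ij · s_i · s_j:
  σ(Item 1,Item 2) = 0.66 × 0.91 × 1.08 = 0.6486
  σ(Item 1,Item 3) = 0.67 × 0.91 × 1.01 = 0.6158
  σ(Item 2,Item 3) = 0.45 × 1.08 × 1.01 = 0.4909
σ²_T = Σσ²ᵢ + 2·Σσ_ij = 3.0146 + 2 × 1.7553 = 6.5252
α = (3/2)·(1 − 3.0146/6.5252) = 0.81

coefficient alpha = 0.81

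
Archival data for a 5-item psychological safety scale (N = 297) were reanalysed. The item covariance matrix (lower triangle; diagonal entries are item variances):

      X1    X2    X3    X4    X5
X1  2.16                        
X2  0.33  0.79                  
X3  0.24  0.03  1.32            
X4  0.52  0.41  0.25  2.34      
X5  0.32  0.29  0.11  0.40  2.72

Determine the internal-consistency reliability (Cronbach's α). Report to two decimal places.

ΣVar(i) = 2.16 + 0.79 + 1.32 + 2.34 + 2.72 = 9.33
Sum of the distinct covariances = 2.90
σ²_T = 9.33 + 2 × 2.90 = 15.13
α = (k/(k−1))·(1 − ΣVar(i)/σ²_T) = (5/4)·(1 − 9.33/15.13) = 0.48

α = 0.48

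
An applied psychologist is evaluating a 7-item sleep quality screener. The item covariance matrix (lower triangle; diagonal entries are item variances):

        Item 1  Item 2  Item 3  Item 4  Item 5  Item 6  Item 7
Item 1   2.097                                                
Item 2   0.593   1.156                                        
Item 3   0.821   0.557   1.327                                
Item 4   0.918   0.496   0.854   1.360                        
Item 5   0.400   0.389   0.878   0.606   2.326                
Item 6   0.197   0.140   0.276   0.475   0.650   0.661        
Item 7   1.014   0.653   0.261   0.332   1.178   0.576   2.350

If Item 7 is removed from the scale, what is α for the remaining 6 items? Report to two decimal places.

α = 0.78

Remaining items: Item 1, Item 2, Item 3, Item 4, Item 5, Item 6 (k = 6).
Σσᵢ² = 2.097 + 1.156 + 1.327 + 1.360 + 2.326 + 0.661 = 8.927
σ²_T = 8.927 + 2 × 8.250 = 25.427
α (item deleted) = (6/5)·(1 − 8.927/25.427) = 0.78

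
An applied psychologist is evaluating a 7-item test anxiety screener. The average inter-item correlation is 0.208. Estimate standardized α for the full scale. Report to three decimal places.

standardized α = 0.648

Standardized α = k·r̄ / (1 + (k−1)·r̄) = 7 × 0.208 / (1 + 6 × 0.208)
  = 1.4560 / 2.2480 = 0.648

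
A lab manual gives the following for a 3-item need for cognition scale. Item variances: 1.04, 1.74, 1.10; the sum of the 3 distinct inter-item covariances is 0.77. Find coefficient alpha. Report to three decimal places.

α = 0.426

sum of item variances = 1.04 + 1.74 + 1.10 = 3.88
Sum of distinct covariances = 0.77
σ²_T = sum of item variances + 2·Σcov = 3.88 + 2 × 0.77 = 5.42
α = (3/2)·(1 − 3.88/5.42) = 0.426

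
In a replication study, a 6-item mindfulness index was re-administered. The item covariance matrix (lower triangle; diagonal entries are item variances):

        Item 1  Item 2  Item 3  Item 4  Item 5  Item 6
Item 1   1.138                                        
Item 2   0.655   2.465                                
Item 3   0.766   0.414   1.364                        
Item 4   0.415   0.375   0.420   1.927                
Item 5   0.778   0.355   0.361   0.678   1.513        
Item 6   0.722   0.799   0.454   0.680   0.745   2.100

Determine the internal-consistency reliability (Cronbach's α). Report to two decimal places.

Cronbach's α = 0.75

sum of item variances = 1.138 + 2.465 + 1.364 + 1.927 + 1.513 + 2.100 = 10.507
Sum of the distinct covariances = 8.617
σ²_T = 10.507 + 2 × 8.617 = 27.741
α = (k/(k−1))·(1 − sum of item variances/σ²_T) = (6/5)·(1 − 10.507/27.741) = 0.75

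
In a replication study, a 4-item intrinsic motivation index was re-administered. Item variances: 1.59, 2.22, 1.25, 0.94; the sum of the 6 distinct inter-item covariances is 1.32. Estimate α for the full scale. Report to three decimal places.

α = 0.407

ΣVar(i) = 1.59 + 2.22 + 1.25 + 0.94 = 6.00
Sum of distinct covariances = 1.32
Var(T) = ΣVar(i) + 2·Σcov = 6.00 + 2 × 1.32 = 8.64
α = (4/3)·(1 − 6.00/8.64) = 0.407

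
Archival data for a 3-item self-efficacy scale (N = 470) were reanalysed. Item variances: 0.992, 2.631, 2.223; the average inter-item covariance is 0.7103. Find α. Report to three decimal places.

α = 0.632

Σσᵢ² = 0.992 + 2.631 + 2.223 = 5.846
Sum of the 3 distinct covariances = 3 × 0.7103 = 2.1309
total variance = Σσᵢ² + 2·Σcov = 5.846 + 2 × 2.1309 = 10.1078
α = (3/2)·(1 − 5.846/10.1078) = 0.632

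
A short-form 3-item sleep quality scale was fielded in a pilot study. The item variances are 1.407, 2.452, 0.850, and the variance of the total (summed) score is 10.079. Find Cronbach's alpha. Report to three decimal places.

Σσ²ᵢ = 1.407 + 2.452 + 0.850 = 4.709
α = (k/(k−1))·(1 − Σσ²ᵢ/σ²_T) = (3/2)·(1 − 4.709/10.079) = 0.799

α = 0.799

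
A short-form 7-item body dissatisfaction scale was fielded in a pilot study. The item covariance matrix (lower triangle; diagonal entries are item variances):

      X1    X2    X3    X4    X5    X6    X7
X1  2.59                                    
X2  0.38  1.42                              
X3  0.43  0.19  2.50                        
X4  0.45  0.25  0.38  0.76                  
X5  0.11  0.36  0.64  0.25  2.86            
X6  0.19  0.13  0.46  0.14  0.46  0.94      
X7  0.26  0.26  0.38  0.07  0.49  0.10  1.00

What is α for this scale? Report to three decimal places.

α = 0.600

sum of item variances = 2.59 + 1.42 + 2.50 + 0.76 + 2.86 + 0.94 + 1.00 = 12.07
Σ_{i<j} σ_ij = 6.38
σ²_total = 12.07 + 2 × 6.38 = 24.83
α = (k/(k−1))·(1 − sum of item variances/σ²_total) = (7/6)·(1 − 12.07/24.83) = 0.600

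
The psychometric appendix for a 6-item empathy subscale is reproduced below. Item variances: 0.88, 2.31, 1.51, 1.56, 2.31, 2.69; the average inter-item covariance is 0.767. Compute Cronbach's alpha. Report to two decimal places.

Σσ²ᵢ = 0.88 + 2.31 + 1.51 + 1.56 + 2.31 + 2.69 = 11.26
Sum of the 15 distinct covariances = 15 × 0.767 = 11.505
total variance = Σσ²ᵢ + 2·Σcov = 11.26 + 2 × 11.505 = 34.270
α = (6/5)·(1 − 11.26/34.270) = 0.81

α = 0.81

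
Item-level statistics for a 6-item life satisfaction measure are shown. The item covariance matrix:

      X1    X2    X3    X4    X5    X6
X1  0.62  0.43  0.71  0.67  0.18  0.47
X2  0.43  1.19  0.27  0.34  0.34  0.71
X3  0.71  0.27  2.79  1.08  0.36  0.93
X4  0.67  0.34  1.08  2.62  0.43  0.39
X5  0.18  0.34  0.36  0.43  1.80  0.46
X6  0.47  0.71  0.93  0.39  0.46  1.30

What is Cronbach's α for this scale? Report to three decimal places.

Cronbach's α = 0.721

ΣVar(i) = 0.62 + 1.19 + 2.79 + 2.62 + 1.80 + 1.30 = 10.32
Σ_{i<j} σ_ij = 7.77
σ²_T = 10.32 + 2 × 7.77 = 25.86
α = (k/(k−1))·(1 − ΣVar(i)/σ²_T) = (6/5)·(1 − 10.32/25.86) = 0.721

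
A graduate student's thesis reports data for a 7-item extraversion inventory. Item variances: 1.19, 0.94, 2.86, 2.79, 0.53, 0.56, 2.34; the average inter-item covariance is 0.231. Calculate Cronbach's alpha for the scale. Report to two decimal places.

Σσ²ᵢ = 1.19 + 0.94 + 2.86 + 2.79 + 0.53 + 0.56 + 2.34 = 11.21
Sum of the 21 distinct covariances = 21 × 0.231 = 4.851
Var(T) = Σσ²ᵢ + 2·Σcov = 11.21 + 2 × 4.851 = 20.912
α = (7/6)·(1 − 11.21/20.912) = 0.54

α = 0.54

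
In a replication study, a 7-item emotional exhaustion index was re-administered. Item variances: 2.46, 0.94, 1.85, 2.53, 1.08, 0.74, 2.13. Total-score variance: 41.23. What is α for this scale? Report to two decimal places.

Σσ²ᵢ = 2.46 + 0.94 + 1.85 + 2.53 + 1.08 + 0.74 + 2.13 = 11.73
α = (k/(k−1))·(1 − Σσ²ᵢ/σ²_T) = (7/6)·(1 − 11.73/41.23) = 0.83

α = 0.83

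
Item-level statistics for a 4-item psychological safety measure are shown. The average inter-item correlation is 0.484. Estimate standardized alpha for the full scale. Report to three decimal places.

Standardized α = k·r̄ / (1 + (k−1)·r̄) = 4 × 0.484 / (1 + 3 × 0.484)
  = 1.9360 / 2.4520 = 0.790

standardized alpha = 0.790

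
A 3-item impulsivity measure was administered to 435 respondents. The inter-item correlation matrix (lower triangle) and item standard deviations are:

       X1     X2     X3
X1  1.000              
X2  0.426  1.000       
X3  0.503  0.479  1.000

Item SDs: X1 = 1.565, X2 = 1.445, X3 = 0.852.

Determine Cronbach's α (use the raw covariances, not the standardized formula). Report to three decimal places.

α = 0.687

Σσ²ᵢ = 1.565² + 1.445² + 0.852² = 5.2632
Covariances σ_ij = r_ij · s_i · s_j:
  σ(X1,X2) = 0.426 × 1.565 × 1.445 = 0.9634
  σ(X1,X3) = 0.503 × 1.565 × 0.852 = 0.6707
  σ(X2,X3) = 0.479 × 1.445 × 0.852 = 0.5897
σ²_T = Σσ²ᵢ + 2·Σσ_ij = 5.2632 + 2 × 2.2238 = 9.7108
α = (3/2)·(1 − 5.2632/9.7108) = 0.687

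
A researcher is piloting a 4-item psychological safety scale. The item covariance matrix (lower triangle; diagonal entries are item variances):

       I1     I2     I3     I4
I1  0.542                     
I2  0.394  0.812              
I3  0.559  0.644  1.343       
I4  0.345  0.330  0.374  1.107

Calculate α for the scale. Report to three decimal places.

α = 0.776

Σσᵢ² = 0.542 + 0.812 + 1.343 + 1.107 = 3.804
Sum of the distinct covariances = 2.646
Var(T) = 3.804 + 2 × 2.646 = 9.096
α = (k/(k−1))·(1 − Σσᵢ²/Var(T)) = (4/3)·(1 − 3.804/9.096) = 0.776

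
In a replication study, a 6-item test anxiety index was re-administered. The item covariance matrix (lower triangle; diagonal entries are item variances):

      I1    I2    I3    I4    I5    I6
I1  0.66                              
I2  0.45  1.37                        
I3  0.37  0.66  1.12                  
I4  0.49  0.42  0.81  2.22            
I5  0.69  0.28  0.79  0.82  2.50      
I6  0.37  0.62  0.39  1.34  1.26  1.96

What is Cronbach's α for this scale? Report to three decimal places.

ΣVar(i) = 0.66 + 1.37 + 1.12 + 2.22 + 2.50 + 1.96 = 9.83
Σ_{i<j} σ_ij = 9.76
total variance = 9.83 + 2 × 9.76 = 29.35
α = (k/(k−1))·(1 − ΣVar(i)/total variance) = (6/5)·(1 − 9.83/29.35) = 0.798

Cronbach's α = 0.798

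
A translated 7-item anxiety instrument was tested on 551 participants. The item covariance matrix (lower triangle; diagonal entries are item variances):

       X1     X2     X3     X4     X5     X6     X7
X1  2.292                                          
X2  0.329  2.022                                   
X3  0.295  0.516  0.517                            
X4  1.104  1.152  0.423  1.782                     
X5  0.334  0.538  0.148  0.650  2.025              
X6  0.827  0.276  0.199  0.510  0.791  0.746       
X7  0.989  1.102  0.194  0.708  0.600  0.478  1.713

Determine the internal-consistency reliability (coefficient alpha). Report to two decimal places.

sum of item variances = 2.292 + 2.022 + 0.517 + 1.782 + 2.025 + 0.746 + 1.713 = 11.097
Sum of off-diagonal covariances = 12.163
Var(T) = 11.097 + 2 × 12.163 = 35.423
α = (k/(k−1))·(1 − sum of item variances/Var(T)) = (7/6)·(1 − 11.097/35.423) = 0.80

coefficient alpha = 0.80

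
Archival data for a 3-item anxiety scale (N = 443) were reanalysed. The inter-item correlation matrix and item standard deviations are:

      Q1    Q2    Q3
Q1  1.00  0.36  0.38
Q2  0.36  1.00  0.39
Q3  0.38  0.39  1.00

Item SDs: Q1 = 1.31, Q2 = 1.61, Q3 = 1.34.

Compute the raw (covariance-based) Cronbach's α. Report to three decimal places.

Cronbach's α = 0.639

Σσ²ᵢ = 1.31² + 1.61² + 1.34² = 6.1038
Covariances σ_ij = r_ij · s_i · s_j:
  σ(Q1,Q2) = 0.36 × 1.31 × 1.61 = 0.7593
  σ(Q1,Q3) = 0.38 × 1.31 × 1.34 = 0.6671
  σ(Q2,Q3) = 0.39 × 1.61 × 1.34 = 0.8414
σ²_T = Σσ²ᵢ + 2·Σσ_ij = 6.1038 + 2 × 2.2678 = 10.6394
α = (3/2)·(1 − 6.1038/10.6394) = 0.639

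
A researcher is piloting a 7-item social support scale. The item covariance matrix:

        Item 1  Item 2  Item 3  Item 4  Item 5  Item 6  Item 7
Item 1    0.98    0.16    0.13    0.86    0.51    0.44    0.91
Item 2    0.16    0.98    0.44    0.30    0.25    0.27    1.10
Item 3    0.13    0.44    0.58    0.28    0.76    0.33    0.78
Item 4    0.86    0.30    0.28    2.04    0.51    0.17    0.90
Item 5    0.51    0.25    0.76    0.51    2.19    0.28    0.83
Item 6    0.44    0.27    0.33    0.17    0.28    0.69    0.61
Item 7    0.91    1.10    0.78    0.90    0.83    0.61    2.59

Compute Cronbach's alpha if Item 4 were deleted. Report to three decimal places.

Remaining items: Item 1, Item 2, Item 3, Item 5, Item 6, Item 7 (k = 6).
Σσ²ᵢ = 0.98 + 0.98 + 0.58 + 2.19 + 0.69 + 2.59 = 8.01
total variance = 8.01 + 2 × 7.80 = 23.61
α (item deleted) = (6/5)·(1 − 8.01/23.61) = 0.793

α = 0.793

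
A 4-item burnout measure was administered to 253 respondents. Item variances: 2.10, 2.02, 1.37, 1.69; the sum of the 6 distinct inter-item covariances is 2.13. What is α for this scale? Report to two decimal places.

ΣVar(i) = 2.10 + 2.02 + 1.37 + 1.69 = 7.18
Sum of distinct covariances = 2.13
σ²_T = ΣVar(i) + 2·Σcov = 7.18 + 2 × 2.13 = 11.44
α = (4/3)·(1 − 7.18/11.44) = 0.50

α = 0.50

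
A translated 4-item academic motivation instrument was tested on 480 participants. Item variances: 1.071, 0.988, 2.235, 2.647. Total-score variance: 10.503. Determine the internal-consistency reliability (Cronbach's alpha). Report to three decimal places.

sum of item variances = 1.071 + 0.988 + 2.235 + 2.647 = 6.941
α = (k/(k−1))·(1 − sum of item variances/σ²_T) = (4/3)·(1 − 6.941/10.503) = 0.452

Cronbach's alpha = 0.452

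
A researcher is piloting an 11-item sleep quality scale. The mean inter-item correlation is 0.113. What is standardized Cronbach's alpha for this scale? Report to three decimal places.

Standardized α = k·r̄ / (1 + (k−1)·r̄) = 11 × 0.113 / (1 + 10 × 0.113)
  = 1.2430 / 2.1300 = 0.584

standardized Cronbach's alpha = 0.584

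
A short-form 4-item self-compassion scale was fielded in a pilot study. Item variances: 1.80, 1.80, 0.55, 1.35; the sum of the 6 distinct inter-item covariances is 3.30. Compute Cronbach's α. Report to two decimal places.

ΣVar(i) = 1.80 + 1.80 + 0.55 + 1.35 = 5.50
Sum of distinct covariances = 3.30
total variance = ΣVar(i) + 2·Σcov = 5.50 + 2 × 3.30 = 12.10
α = (4/3)·(1 − 5.50/12.10) = 0.73

α = 0.73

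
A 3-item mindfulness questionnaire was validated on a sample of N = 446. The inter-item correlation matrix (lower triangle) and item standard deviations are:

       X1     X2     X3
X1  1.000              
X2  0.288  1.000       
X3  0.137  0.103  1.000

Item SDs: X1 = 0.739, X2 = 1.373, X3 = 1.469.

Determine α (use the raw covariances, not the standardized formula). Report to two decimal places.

Σσ²ᵢ = 0.739² + 1.373² + 1.469² = 4.5892
Covariances σ_ij = r_ij · s_i · s_j:
  σ(X1,X2) = 0.288 × 0.739 × 1.373 = 0.2922
  σ(X1,X3) = 0.137 × 0.739 × 1.469 = 0.1487
  σ(X2,X3) = 0.103 × 1.373 × 1.469 = 0.2077
σ²_T = Σσ²ᵢ + 2·Σσ_ij = 4.5892 + 2 × 0.6486 = 5.8864
α = (3/2)·(1 − 4.5892/5.8864) = 0.33

α = 0.33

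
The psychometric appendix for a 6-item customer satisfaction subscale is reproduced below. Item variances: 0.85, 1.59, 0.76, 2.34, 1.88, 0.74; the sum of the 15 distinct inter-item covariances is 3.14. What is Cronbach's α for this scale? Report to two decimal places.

α = 0.52

ΣVar(i) = 0.85 + 1.59 + 0.76 + 2.34 + 1.88 + 0.74 = 8.16
Sum of distinct covariances = 3.14
Var(T) = ΣVar(i) + 2·Σcov = 8.16 + 2 × 3.14 = 14.44
α = (6/5)·(1 − 8.16/14.44) = 0.52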